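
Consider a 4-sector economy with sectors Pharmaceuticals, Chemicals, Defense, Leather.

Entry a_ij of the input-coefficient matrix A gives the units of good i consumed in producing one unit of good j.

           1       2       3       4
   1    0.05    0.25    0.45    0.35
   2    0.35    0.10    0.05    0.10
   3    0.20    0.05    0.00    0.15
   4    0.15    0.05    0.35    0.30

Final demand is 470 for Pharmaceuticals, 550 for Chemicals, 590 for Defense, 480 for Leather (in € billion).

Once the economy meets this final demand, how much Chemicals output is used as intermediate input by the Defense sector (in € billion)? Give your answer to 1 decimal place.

z_23 = 74.7

I − A =
  [   0.95    -0.25    -0.45    -0.35]
  [  -0.35     0.90    -0.05    -0.10]
  [  -0.20    -0.05     1.00    -0.15]
  [  -0.15    -0.05    -0.35     0.70]
Compute the cofactors C_ij = (−1)^(i+j)·(3×3 minor ij) of I−A; the adjugate is their transpose:
adj(I−A) = Cᵀ =
  [ 0.573875   0.204625   0.409875   0.404000]
  [ 0.256750   0.465000   0.223750   0.242750]
  [ 0.160875   0.081875   0.475375   0.194000]
  [ 0.221750   0.118000   0.341500   0.673750]
det(I−A) = Σ_j (I−A)_1j·C_1j = (0.95)(0.573875) + (-0.25)(0.256750) + (-0.45)(0.160875) + (-0.35)(0.221750) = 0.3309875
(I − A)⁻¹ = adj(I−A) / det(I−A) ≈
  [   1.7338     0.6182     1.2383     1.2206]
  [   0.7757     1.4049     0.6760     0.7334]
  [   0.4860     0.2474     1.4362     0.5861]
  [   0.6700     0.3565     1.0318     2.0356]
First solve x = (I − A)⁻¹ d = adj(I−A)·d / det(I−A); in particular x_3 = (0.160875·470 + 0.081875·550 + 0.475375·590 + 0.194000·480) / 0.3309875 = 494.23375 / 0.3309875 ≈ 1493.210.
Intermediate flow from 2 to 3: z_23 = a_23 · x_3 = 0.05 × 494.23375 / 0.3309875 = 24.7116875 / 0.3309875 ≈ 74.7.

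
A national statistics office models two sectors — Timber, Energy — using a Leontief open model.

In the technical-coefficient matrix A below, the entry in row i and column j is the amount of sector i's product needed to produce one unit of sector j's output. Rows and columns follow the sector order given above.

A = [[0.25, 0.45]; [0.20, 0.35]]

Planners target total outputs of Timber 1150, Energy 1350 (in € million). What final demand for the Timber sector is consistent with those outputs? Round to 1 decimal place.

I − A =
  [   0.75    -0.45]
  [  -0.20     0.65]
d = (I − A) x:
  d_1 = (+0.75)·1150 + (-0.45)·1350 = 255.0
  d_2 = (-0.20)·1150 + (+0.65)·1350 = 647.5

d_1 = 255.0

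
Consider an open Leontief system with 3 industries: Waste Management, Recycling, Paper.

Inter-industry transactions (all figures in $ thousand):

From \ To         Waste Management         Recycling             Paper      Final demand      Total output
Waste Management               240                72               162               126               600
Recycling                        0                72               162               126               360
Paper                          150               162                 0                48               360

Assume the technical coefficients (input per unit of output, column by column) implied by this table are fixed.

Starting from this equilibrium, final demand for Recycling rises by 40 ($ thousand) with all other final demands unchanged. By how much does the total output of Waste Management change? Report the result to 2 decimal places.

Δx_W = 65.45

Technical coefficients a_ij = z_ij / X_j:
  a_WW = 240/600 = 0.40, a_RW = 0/600 = 0.00, a_PW = 150/600 = 0.25
  a_WR = 72/360 = 0.20, a_RR = 72/360 = 0.20, a_PR = 162/360 = 0.45
  a_WP = 162/360 = 0.45, a_RP = 162/360 = 0.45, a_PP = 0/360 = 0.00
I − A =
  [   0.60    -0.20    -0.45]
  [   0.00     0.80    -0.45]
  [  -0.25    -0.45     1.00]
Cofactors of I−A, C_ij = (−1)^(i+j)·(minor ij) (rows/columns in the sector order above):
  C_11 = (0.80)(1.00) − (-0.45)(-0.45) = 0.5975
  C_12 = −[(0.00)(1.00) − (-0.45)(-0.25)] = 0.1125
  C_13 = (0.00)(-0.45) − (0.80)(-0.25) = 0.2000
  C_21 = −[(-0.20)(1.00) − (-0.45)(-0.45)] = 0.4025
  C_22 = (0.60)(1.00) − (-0.45)(-0.25) = 0.4875
  C_23 = −[(0.60)(-0.45) − (-0.20)(-0.25)] = 0.3200
  C_31 = (-0.20)(-0.45) − (-0.45)(0.80) = 0.4500
  C_32 = −[(0.60)(-0.45) − (-0.45)(0.00)] = 0.2700
  C_33 = (0.60)(0.80) − (-0.20)(0.00) = 0.4800
det(I−A) = Σ_j (I−A)_1j·C_1j = (0.60)(0.5975) + (-0.20)(0.1125) + (-0.45)(0.2000) = 0.2460
adj(I−A) = Cᵀ =
  [ 0.5975   0.4025   0.4500]
  [ 0.1125   0.4875   0.2700]
  [ 0.2000   0.3200   0.4800]
(I − A)⁻¹ = adj(I−A) / det(I−A) ≈
  [   2.4289     1.6362     1.8293]
  [   0.4573     1.9817     1.0976]
  [   0.8130     1.3008     1.9512]
Δx = (I − A)⁻¹ Δd with Δd having +40 in the Recycling component and 0 elsewhere.
So Δx_W = L_WR · (+40), where L_WR = adj(I−A)_WR / det(I−A) = 0.4025 / 0.2460.
Δx_W = 0.4025 × (+40) / 0.2460 = 16.10 / 0.2460 ≈ 65.45.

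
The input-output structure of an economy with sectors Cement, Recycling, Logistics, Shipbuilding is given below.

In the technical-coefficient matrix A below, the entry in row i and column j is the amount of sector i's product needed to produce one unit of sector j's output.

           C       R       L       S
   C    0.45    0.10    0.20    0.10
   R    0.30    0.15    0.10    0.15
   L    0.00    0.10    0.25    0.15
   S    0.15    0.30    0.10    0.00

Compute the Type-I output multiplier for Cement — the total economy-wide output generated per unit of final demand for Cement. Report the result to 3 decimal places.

I − A =
  [   0.55    -0.10    -0.20    -0.10]
  [  -0.30     0.85    -0.10    -0.15]
  [   0.00    -0.10     0.75    -0.15]
  [  -0.15    -0.30    -0.10     1.00]
Compute the cofactors C_ij = (−1)^(i+j)·(3×3 minor ij) of I−A; the adjugate is their transpose:
adj(I−A) = Cᵀ =
  [ 0.575000   0.126000   0.184000   0.104000]
  [ 0.239625   0.388500   0.129250   0.101625]
  [ 0.064875   0.080500   0.388750   0.076875]
  [ 0.164625   0.143500   0.105250   0.316625]
det(I−A) = Σ_j (I−A)_1j·C_1j = (0.55)(0.575000) + (-0.10)(0.239625) + (-0.20)(0.064875) + (-0.10)(0.164625) = 0.26285
(I − A)⁻¹ = adj(I−A) / det(I−A) ≈
  [   2.1876     0.4794     0.7000     0.3957]
  [   0.9116     1.4780     0.4917     0.3866]
  [   0.2468     0.3063     1.4790     0.2925]
  [   0.6263     0.5459     0.4004     1.2046]
The output multiplier for sector j is the column-j sum of the Leontief inverse (I − A)⁻¹ = adj(I−A) / det(I−A).
Column C of adj(I−A): (0.575000, 0.239625, 0.064875, 0.164625); det(I−A) = 0.26285.
m_C = (0.575000 + 0.239625 + 0.064875 + 0.164625) / 0.26285 = 1.044125 / 0.26285 ≈ 3.972.

m_C = 3.972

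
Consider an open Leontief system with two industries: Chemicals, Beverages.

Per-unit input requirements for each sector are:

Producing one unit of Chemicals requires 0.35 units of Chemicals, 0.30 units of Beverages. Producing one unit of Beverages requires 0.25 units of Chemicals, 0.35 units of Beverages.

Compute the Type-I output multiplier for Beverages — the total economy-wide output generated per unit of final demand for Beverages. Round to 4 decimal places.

m_2 = 2.5899

I − A =
  [   0.65    -0.25]
  [  -0.30     0.65]
det(I−A) = (0.65)(0.65) − (-0.25)(-0.30) = 0.3475
adj(I−A) = [[0.65, 0.25], [0.30, 0.65]]
(I − A)⁻¹ = adj(I−A) / det(I−A) ≈
  [   1.87050     0.71942]
  [   0.86331     1.87050]
The output multiplier for sector j is the column-j sum of the Leontief inverse (I − A)⁻¹ = adj(I−A) / det(I−A).
Column 2 of adj(I−A): (0.25, 0.65); det(I−A) = 0.3475.
m_2 = (0.25 + 0.65) / 0.3475 = 0.90 / 0.3475 ≈ 2.5899.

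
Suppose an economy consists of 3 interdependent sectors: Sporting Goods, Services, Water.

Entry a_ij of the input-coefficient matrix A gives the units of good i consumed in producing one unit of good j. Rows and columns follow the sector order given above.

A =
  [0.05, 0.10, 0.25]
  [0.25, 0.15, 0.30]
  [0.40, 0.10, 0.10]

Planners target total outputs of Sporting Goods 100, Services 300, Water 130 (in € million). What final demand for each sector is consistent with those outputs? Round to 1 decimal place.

I − A =
  [   0.95    -0.10    -0.25]
  [  -0.25     0.85    -0.30]
  [  -0.40    -0.10     0.90]
d = (I − A) x:
  d_1 = (+0.95)·100 + (-0.10)·300 + (-0.25)·130 = 32.5
  d_2 = (-0.25)·100 + (+0.85)·300 + (-0.30)·130 = 191.0
  d_3 = (-0.40)·100 + (-0.10)·300 + (+0.90)·130 = 47.0

d_1 = 32.5, d_2 = 191.0, d_3 = 47.0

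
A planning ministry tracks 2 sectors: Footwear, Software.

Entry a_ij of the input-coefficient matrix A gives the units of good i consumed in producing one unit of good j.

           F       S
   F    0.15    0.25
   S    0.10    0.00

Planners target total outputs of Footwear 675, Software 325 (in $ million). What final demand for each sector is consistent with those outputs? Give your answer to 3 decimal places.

d_F = 492.500, d_S = 257.500

I − A =
  [   0.85    -0.25]
  [  -0.10     1.00]
d = (I − A) x:
  d_F = (+0.85)·675 + (-0.25)·325 = 492.500
  d_S = (-0.10)·675 + (+1.00)·325 = 257.500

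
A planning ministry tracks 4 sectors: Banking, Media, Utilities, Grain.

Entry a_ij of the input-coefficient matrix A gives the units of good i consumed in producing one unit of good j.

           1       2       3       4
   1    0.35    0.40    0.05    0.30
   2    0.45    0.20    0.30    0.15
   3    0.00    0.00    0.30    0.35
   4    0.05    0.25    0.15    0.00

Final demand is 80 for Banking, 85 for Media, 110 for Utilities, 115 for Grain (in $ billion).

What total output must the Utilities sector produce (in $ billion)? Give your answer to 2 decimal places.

I − A =
  [   0.65    -0.40    -0.05    -0.30]
  [  -0.45     0.80    -0.30    -0.15]
  [   0.00     0.00     0.70    -0.35]
  [  -0.05    -0.25    -0.15     1.00]
Compute the cofactors C_ij = (−1)^(i+j)·(3×3 minor ij) of I−A; the adjugate is their transpose:
adj(I−A) = Cᵀ =
  [ 0.465500   0.315875   0.225625   0.266000]
  [ 0.301875   0.409500   0.248250   0.238875]
  [ 0.053375   0.063875   0.266875   0.119000]
  [ 0.106750   0.127750   0.113375   0.238000]
det(I−A) = Σ_j (I−A)_1j·C_1j = (0.65)(0.465500) + (-0.40)(0.301875) + (-0.05)(0.053375) + (-0.30)(0.106750) = 0.14713125
(I − A)⁻¹ = adj(I−A) / det(I−A) ≈
  [   3.1638     2.1469     1.5335     1.8079]
  [   2.0517     2.7832     1.6873     1.6236]
  [   0.3628     0.4341     1.8139     0.8088]
  [   0.7255     0.8683     0.7706     1.6176]
x = (I − A)⁻¹ d = adj(I−A)·d / det(I−A), with det(I−A) = 0.14713125:
  x_1 = (0.465500·80 + 0.315875·85 + 0.225625·110 + 0.266000·115) / 0.14713125 = 119.498125 / 0.14713125 ≈ 812.19
  x_2 = (0.301875·80 + 0.409500·85 + 0.248250·110 + 0.238875·115) / 0.14713125 = 113.735625 / 0.14713125 ≈ 773.02
  x_3 = (0.053375·80 + 0.063875·85 + 0.266875·110 + 0.119000·115) / 0.14713125 = 52.740625 / 0.14713125 ≈ 358.46
  x_4 = (0.106750·80 + 0.127750·85 + 0.113375·110 + 0.238000·115) / 0.14713125 = 59.24 / 0.14713125 ≈ 402.63

x_3 = 358.46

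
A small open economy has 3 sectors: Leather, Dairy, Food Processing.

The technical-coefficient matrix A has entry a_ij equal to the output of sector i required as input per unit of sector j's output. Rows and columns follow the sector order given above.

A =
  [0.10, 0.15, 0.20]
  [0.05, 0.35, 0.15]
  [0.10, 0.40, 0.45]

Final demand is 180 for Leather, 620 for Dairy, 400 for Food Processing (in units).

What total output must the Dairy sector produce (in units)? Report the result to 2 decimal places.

I − A =
  [   0.90    -0.15    -0.20]
  [  -0.05     0.65    -0.15]
  [  -0.10    -0.40     0.55]
Cofactors of I−A, C_ij = (−1)^(i+j)·(minor ij) (rows/columns in the sector order above):
  C_11 = (0.65)(0.55) − (-0.15)(-0.40) = 0.2975
  C_12 = −[(-0.05)(0.55) − (-0.15)(-0.10)] = 0.0425
  C_13 = (-0.05)(-0.40) − (0.65)(-0.10) = 0.0850
  C_21 = −[(-0.15)(0.55) − (-0.20)(-0.40)] = 0.1625
  C_22 = (0.90)(0.55) − (-0.20)(-0.10) = 0.4750
  C_23 = −[(0.90)(-0.40) − (-0.15)(-0.10)] = 0.3750
  C_31 = (-0.15)(-0.15) − (-0.20)(0.65) = 0.1525
  C_32 = −[(0.90)(-0.15) − (-0.20)(-0.05)] = 0.1450
  C_33 = (0.90)(0.65) − (-0.15)(-0.05) = 0.5775
det(I−A) = Σ_j (I−A)_1j·C_1j = (0.90)(0.2975) + (-0.15)(0.0425) + (-0.20)(0.0850) = 0.244375
adj(I−A) = Cᵀ =
  [ 0.2975   0.1625   0.1525]
  [ 0.0425   0.4750   0.1450]
  [ 0.0850   0.3750   0.5775]
(I − A)⁻¹ = adj(I−A) / det(I−A) ≈
  [   1.2174     0.6650     0.6240]
  [   0.1739     1.9437     0.5934]
  [   0.3478     1.5345     2.3632]
x = (I − A)⁻¹ d = adj(I−A)·d / det(I−A), with det(I−A) = 0.244375:
  x_L = (0.2975·180 + 0.1625·620 + 0.1525·400) / 0.244375 = 215.30 / 0.244375 ≈ 881.02
  x_D = (0.0425·180 + 0.4750·620 + 0.1450·400) / 0.244375 = 360.15 / 0.244375 ≈ 1473.76
  x_F = (0.0850·180 + 0.3750·620 + 0.5775·400) / 0.244375 = 478.80 / 0.244375 ≈ 1959.28

x_D = 1473.76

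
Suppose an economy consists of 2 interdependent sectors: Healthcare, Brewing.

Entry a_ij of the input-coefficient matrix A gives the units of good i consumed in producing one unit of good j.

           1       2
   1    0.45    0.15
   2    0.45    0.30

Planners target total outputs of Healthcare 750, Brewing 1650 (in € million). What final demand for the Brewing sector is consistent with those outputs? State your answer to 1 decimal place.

I − A =
  [   0.55    -0.15]
  [  -0.45     0.70]
d = (I − A) x:
  d_1 = (+0.55)·750 + (-0.15)·1650 = 165.0
  d_2 = (-0.45)·750 + (+0.70)·1650 = 817.5

d_2 = 817.5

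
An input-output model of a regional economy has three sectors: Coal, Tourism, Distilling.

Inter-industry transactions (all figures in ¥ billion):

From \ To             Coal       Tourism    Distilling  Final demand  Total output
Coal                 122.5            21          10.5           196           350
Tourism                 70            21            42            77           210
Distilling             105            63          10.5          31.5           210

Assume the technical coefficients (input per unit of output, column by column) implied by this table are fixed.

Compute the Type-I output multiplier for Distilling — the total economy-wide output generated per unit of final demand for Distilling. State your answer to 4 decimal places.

m_D = 1.6202

Technical coefficients a_ij = z_ij / X_j:
  a_CC = 122.5/350 = 0.35, a_TC = 70/350 = 0.20, a_DC = 105/350 = 0.30
  a_CT = 21/210 = 0.10, a_TT = 21/210 = 0.10, a_DT = 63/210 = 0.30
  a_CD = 10.5/210 = 0.05, a_TD = 42/210 = 0.20, a_DD = 10.5/210 = 0.05
I − A =
  [   0.65    -0.10    -0.05]
  [  -0.20     0.90    -0.20]
  [  -0.30    -0.30     0.95]
Cofactors of I−A, C_ij = (−1)^(i+j)·(minor ij) (rows/columns in the sector order above):
  C_11 = (0.90)(0.95) − (-0.20)(-0.30) = 0.7950
  C_12 = −[(-0.20)(0.95) − (-0.20)(-0.30)] = 0.2500
  C_13 = (-0.20)(-0.30) − (0.90)(-0.30) = 0.3300
  C_21 = −[(-0.10)(0.95) − (-0.05)(-0.30)] = 0.1100
  C_22 = (0.65)(0.95) − (-0.05)(-0.30) = 0.6025
  C_23 = −[(0.65)(-0.30) − (-0.10)(-0.30)] = 0.2250
  C_31 = (-0.10)(-0.20) − (-0.05)(0.90) = 0.0650
  C_32 = −[(0.65)(-0.20) − (-0.05)(-0.20)] = 0.1400
  C_33 = (0.65)(0.90) − (-0.10)(-0.20) = 0.5650
det(I−A) = Σ_j (I−A)_1j·C_1j = (0.65)(0.7950) + (-0.10)(0.2500) + (-0.05)(0.3300) = 0.47525
adj(I−A) = Cᵀ =
  [ 0.7950   0.1100   0.0650]
  [ 0.2500   0.6025   0.1400]
  [ 0.3300   0.2250   0.5650]
(I − A)⁻¹ = adj(I−A) / det(I−A) ≈
  [   1.67280     0.23146     0.13677]
  [   0.52604     1.26775     0.29458]
  [   0.69437     0.47344     1.18885]
The output multiplier for sector j is the column-j sum of the Leontief inverse (I − A)⁻¹ = adj(I−A) / det(I−A).
Column D of adj(I−A): (0.0650, 0.1400, 0.5650); det(I−A) = 0.47525.
m_D = (0.0650 + 0.1400 + 0.5650) / 0.47525 = 0.77 / 0.47525 ≈ 1.6202.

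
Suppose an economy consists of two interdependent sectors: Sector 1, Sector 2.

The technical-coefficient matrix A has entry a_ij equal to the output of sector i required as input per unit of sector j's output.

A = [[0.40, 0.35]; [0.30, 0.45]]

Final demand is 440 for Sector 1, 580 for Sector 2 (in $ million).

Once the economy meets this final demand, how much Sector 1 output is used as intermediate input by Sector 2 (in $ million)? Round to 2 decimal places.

I − A =
  [   0.60    -0.35]
  [  -0.30     0.55]
det(I−A) = (0.60)(0.55) − (-0.35)(-0.30) = 0.2250
adj(I−A) = [[0.55, 0.35], [0.30, 0.60]]
(I − A)⁻¹ = adj(I−A) / det(I−A) ≈
  [   2.4444     1.5556]
  [   1.3333     2.6667]
First solve x = (I − A)⁻¹ d = adj(I−A)·d / det(I−A); in particular x_2 = (0.30·440 + 0.60·580) / 0.2250 = 480.00 / 0.2250 ≈ 2133.3333.
Intermediate flow from 1 to 2: z_12 = a_12 · x_2 = 0.35 × 480.00 / 0.2250 = 168.00 / 0.2250 ≈ 746.67.

z_12 = 746.67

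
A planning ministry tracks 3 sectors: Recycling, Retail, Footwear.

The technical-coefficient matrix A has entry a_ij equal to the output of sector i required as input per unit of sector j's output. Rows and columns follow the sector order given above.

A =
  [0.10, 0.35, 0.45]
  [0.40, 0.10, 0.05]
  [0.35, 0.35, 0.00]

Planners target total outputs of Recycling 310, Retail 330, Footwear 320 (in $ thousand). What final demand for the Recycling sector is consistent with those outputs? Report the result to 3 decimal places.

d_1 = 19.500

I − A =
  [   0.90    -0.35    -0.45]
  [  -0.40     0.90    -0.05]
  [  -0.35    -0.35     1.00]
d = (I − A) x:
  d_1 = (+0.90)·310 + (-0.35)·330 + (-0.45)·320 = 19.500
  d_2 = (-0.40)·310 + (+0.90)·330 + (-0.05)·320 = 157.000
  d_3 = (-0.35)·310 + (-0.35)·330 + (+1.00)·320 = 96.000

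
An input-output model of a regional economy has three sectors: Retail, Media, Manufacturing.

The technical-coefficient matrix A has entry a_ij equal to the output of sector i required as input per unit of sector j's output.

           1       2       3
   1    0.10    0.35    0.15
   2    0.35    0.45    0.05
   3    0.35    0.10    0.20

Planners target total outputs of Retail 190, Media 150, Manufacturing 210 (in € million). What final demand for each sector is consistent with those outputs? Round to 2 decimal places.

d_1 = 87.00, d_2 = 5.50, d_3 = 86.50

I − A =
  [   0.90    -0.35    -0.15]
  [  -0.35     0.55    -0.05]
  [  -0.35    -0.10     0.80]
d = (I − A) x:
  d_1 = (+0.90)·190 + (-0.35)·150 + (-0.15)·210 = 87.00
  d_2 = (-0.35)·190 + (+0.55)·150 + (-0.05)·210 = 5.50
  d_3 = (-0.35)·190 + (-0.10)·150 + (+0.80)·210 = 86.50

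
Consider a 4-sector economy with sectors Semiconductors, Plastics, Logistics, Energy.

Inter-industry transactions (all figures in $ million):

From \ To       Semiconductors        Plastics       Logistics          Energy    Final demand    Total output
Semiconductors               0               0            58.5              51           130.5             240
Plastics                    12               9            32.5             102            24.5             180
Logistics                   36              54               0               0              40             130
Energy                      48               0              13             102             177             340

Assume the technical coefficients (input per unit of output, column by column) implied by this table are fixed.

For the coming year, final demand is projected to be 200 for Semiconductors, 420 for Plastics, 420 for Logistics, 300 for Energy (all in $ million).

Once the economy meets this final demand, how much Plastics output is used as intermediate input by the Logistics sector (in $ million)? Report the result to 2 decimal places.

z_23 = 198.91

Technical coefficients a_ij = z_ij / X_j:
  a_11 = 0/240 = 0.00, a_21 = 12/240 = 0.05, a_31 = 36/240 = 0.15, a_41 = 48/240 = 0.20
  a_12 = 0/180 = 0.00, a_22 = 9/180 = 0.05, a_32 = 54/180 = 0.30, a_42 = 0/180 = 0.00
  a_13 = 58.5/130 = 0.45, a_23 = 32.5/130 = 0.25, a_33 = 0/130 = 0.00, a_43 = 13/130 = 0.10
  a_14 = 51/340 = 0.15, a_24 = 102/340 = 0.30, a_34 = 0/340 = 0.00, a_44 = 102/340 = 0.30
I − A =
  [   1.00     0.00    -0.45    -0.15]
  [  -0.05     0.95    -0.25    -0.30]
  [  -0.15    -0.30     1.00     0.00]
  [  -0.20     0.00    -0.10     0.70]
Compute the cofactors C_ij = (−1)^(i+j)·(3×3 minor ij) of I−A; the adjugate is their transpose:
adj(I−A) = Cᵀ =
  [ 0.603500   0.099000   0.313500   0.171750]
  [ 0.125750   0.620500   0.241000   0.292875]
  [ 0.128250   0.201000   0.636500   0.113625]
  [ 0.190750   0.057000   0.180500   0.804125]
det(I−A) = Σ_j (I−A)_1j·C_1j = (1.00)(0.603500) + (0.00)(0.125750) + (-0.45)(0.128250) + (-0.15)(0.190750) = 0.517175
(I − A)⁻¹ = adj(I−A) / det(I−A) ≈
  [   1.1669     0.1914     0.6062     0.3321]
  [   0.2431     1.1998     0.4660     0.5663]
  [   0.2480     0.3886     1.2307     0.2197]
  [   0.3688     0.1102     0.3490     1.5548]
First solve x = (I − A)⁻¹ d = adj(I−A)·d / det(I−A); in particular x_3 = (0.128250·200 + 0.201000·420 + 0.636500·420 + 0.113625·300) / 0.517175 = 411.4875 / 0.517175 ≈ 795.6446.
Intermediate flow from 2 to 3: z_23 = a_23 · x_3 = 0.25 × 411.4875 / 0.517175 = 102.871875 / 0.517175 ≈ 198.91.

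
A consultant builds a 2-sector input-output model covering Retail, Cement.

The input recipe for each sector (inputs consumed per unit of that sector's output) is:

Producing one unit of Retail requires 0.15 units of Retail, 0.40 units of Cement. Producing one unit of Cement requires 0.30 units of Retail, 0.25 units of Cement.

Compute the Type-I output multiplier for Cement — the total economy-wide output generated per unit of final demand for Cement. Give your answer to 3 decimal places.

m_2 = 2.222

I − A =
  [   0.85    -0.30]
  [  -0.40     0.75]
det(I−A) = (0.85)(0.75) − (-0.30)(-0.40) = 0.5175
adj(I−A) = [[0.75, 0.30], [0.40, 0.85]]
(I − A)⁻¹ = adj(I−A) / det(I−A) ≈
  [   1.4493     0.5797]
  [   0.7729     1.6425]
The output multiplier for sector j is the column-j sum of the Leontief inverse (I − A)⁻¹ = adj(I−A) / det(I−A).
Column 2 of adj(I−A): (0.30, 0.85); det(I−A) = 0.5175.
m_2 = (0.30 + 0.85) / 0.5175 = 1.15 / 0.5175 ≈ 2.222.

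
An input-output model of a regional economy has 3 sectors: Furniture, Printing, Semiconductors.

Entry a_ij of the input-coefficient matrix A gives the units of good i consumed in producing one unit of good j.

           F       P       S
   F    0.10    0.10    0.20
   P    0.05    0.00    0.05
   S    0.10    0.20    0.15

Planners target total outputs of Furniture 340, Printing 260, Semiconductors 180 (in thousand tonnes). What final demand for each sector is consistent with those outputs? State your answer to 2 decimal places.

I − A =
  [   0.90    -0.10    -0.20]
  [  -0.05     1.00    -0.05]
  [  -0.10    -0.20     0.85]
d = (I − A) x:
  d_F = (+0.90)·340 + (-0.10)·260 + (-0.20)·180 = 244.00
  d_P = (-0.05)·340 + (+1.00)·260 + (-0.05)·180 = 234.00
  d_S = (-0.10)·340 + (-0.20)·260 + (+0.85)·180 = 67.00

d_F = 244.00, d_P = 234.00, d_S = 67.00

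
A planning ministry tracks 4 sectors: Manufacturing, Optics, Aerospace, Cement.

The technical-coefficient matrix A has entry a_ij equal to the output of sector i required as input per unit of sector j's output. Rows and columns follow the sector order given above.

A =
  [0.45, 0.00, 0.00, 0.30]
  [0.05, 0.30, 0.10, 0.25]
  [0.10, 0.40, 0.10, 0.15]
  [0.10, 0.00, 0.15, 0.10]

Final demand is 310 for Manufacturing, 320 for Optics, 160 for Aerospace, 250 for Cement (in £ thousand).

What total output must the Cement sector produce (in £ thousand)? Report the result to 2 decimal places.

I − A =
  [   0.55     0.00     0.00    -0.30]
  [  -0.05     0.70    -0.10    -0.25]
  [  -0.10    -0.40     0.90    -0.15]
  [  -0.10     0.00    -0.15     0.90]
Compute the cofactors C_ij = (−1)^(i+j)·(3×3 minor ij) of I−A; the adjugate is their transpose:
adj(I−A) = Cᵀ =
  [ 0.500250   0.018000   0.031500   0.177000]
  [ 0.076125   0.401625   0.069375   0.148500]
  [ 0.101500   0.186000   0.325500   0.139750]
  [ 0.072500   0.033000   0.057750   0.324500]
det(I−A) = Σ_j (I−A)_1j·C_1j = (0.55)(0.500250) + (0.00)(0.076125) + (0.00)(0.101500) + (-0.30)(0.072500) = 0.2533875
(I − A)⁻¹ = adj(I−A) / det(I−A) ≈
  [   1.9742     0.0710     0.1243     0.6985]
  [   0.3004     1.5850     0.2738     0.5861]
  [   0.4006     0.7341     1.2846     0.5515]
  [   0.2861     0.1302     0.2279     1.2806]
x = (I − A)⁻¹ d = adj(I−A)·d / det(I−A), with det(I−A) = 0.2533875:
  x_M = (0.500250·310 + 0.018000·320 + 0.031500·160 + 0.177000·250) / 0.2533875 = 210.1275 / 0.2533875 ≈ 829.27
  x_O = (0.076125·310 + 0.401625·320 + 0.069375·160 + 0.148500·250) / 0.2533875 = 200.34375 / 0.2533875 ≈ 790.66
  x_A = (0.101500·310 + 0.186000·320 + 0.325500·160 + 0.139750·250) / 0.2533875 = 178.0025 / 0.2533875 ≈ 702.49
  x_C = (0.072500·310 + 0.033000·320 + 0.057750·160 + 0.324500·250) / 0.2533875 = 123.40 / 0.2533875 ≈ 487.00

x_C = 487.00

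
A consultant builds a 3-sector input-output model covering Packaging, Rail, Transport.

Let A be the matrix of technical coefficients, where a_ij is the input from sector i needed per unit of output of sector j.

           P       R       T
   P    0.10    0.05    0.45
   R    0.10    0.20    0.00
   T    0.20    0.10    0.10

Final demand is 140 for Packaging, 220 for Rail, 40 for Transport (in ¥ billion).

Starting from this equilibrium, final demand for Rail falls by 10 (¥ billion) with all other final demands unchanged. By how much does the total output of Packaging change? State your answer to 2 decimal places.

Δx_P = -1.59

I − A =
  [   0.90    -0.05    -0.45]
  [  -0.10     0.80     0.00]
  [  -0.20    -0.10     0.90]
Cofactors of I−A, C_ij = (−1)^(i+j)·(minor ij) (rows/columns in the sector order above):
  C_11 = (0.80)(0.90) − (0.00)(-0.10) = 0.7200
  C_12 = −[(-0.10)(0.90) − (0.00)(-0.20)] = 0.0900
  C_13 = (-0.10)(-0.10) − (0.80)(-0.20) = 0.1700
  C_21 = −[(-0.05)(0.90) − (-0.45)(-0.10)] = 0.0900
  C_22 = (0.90)(0.90) − (-0.45)(-0.20) = 0.7200
  C_23 = −[(0.90)(-0.10) − (-0.05)(-0.20)] = 0.1000
  C_31 = (-0.05)(0.00) − (-0.45)(0.80) = 0.3600
  C_32 = −[(0.90)(0.00) − (-0.45)(-0.10)] = 0.0450
  C_33 = (0.90)(0.80) − (-0.05)(-0.10) = 0.7150
det(I−A) = Σ_j (I−A)_1j·C_1j = (0.90)(0.7200) + (-0.05)(0.0900) + (-0.45)(0.1700) = 0.5670
adj(I−A) = Cᵀ =
  [ 0.7200   0.0900   0.3600]
  [ 0.0900   0.7200   0.0450]
  [ 0.1700   0.1000   0.7150]
(I − A)⁻¹ = adj(I−A) / det(I−A) ≈
  [   1.2698     0.1587     0.6349]
  [   0.1587     1.2698     0.0794]
  [   0.2998     0.1764     1.2610]
Δx = (I − A)⁻¹ Δd with Δd having -10 in the Rail component and 0 elsewhere.
So Δx_P = L_PR · (-10), where L_PR = adj(I−A)_PR / det(I−A) = 0.0900 / 0.5670.
Δx_P = 0.0900 × (-10) / 0.5670 = -0.90 / 0.5670 ≈ -1.59.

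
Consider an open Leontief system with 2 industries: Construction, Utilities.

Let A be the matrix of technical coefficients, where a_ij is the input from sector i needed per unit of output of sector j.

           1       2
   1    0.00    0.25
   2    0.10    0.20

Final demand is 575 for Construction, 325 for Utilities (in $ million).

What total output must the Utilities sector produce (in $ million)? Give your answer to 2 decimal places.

I − A =
  [   1.00    -0.25]
  [  -0.10     0.80]
det(I−A) = (1.00)(0.80) − (-0.25)(-0.10) = 0.7750
adj(I−A) = [[0.80, 0.25], [0.10, 1.00]]
(I − A)⁻¹ = adj(I−A) / det(I−A) ≈
  [   1.0323     0.3226]
  [   0.1290     1.2903]
x = (I − A)⁻¹ d = adj(I−A)·d / det(I−A), with det(I−A) = 0.7750:
  x_1 = (0.80·575 + 0.25·325) / 0.7750 = 541.25 / 0.7750 ≈ 698.39
  x_2 = (0.10·575 + 1.00·325) / 0.7750 = 382.50 / 0.7750 ≈ 493.55

x_2 = 493.55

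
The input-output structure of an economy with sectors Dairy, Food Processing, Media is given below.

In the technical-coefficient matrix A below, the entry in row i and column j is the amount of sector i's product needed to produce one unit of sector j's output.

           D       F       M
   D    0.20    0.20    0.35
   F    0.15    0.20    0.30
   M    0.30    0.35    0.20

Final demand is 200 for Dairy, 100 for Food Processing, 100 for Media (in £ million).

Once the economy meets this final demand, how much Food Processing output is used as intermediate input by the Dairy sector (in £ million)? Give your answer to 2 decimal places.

I − A =
  [   0.80    -0.20    -0.35]
  [  -0.15     0.80    -0.30]
  [  -0.30    -0.35     0.80]
Cofactors of I−A, C_ij = (−1)^(i+j)·(minor ij) (rows/columns in the sector order above):
  C_11 = (0.80)(0.80) − (-0.30)(-0.35) = 0.5350
  C_12 = −[(-0.15)(0.80) − (-0.30)(-0.30)] = 0.2100
  C_13 = (-0.15)(-0.35) − (0.80)(-0.30) = 0.2925
  C_21 = −[(-0.20)(0.80) − (-0.35)(-0.35)] = 0.2825
  C_22 = (0.80)(0.80) − (-0.35)(-0.30) = 0.5350
  C_23 = −[(0.80)(-0.35) − (-0.20)(-0.30)] = 0.3400
  C_31 = (-0.20)(-0.30) − (-0.35)(0.80) = 0.3400
  C_32 = −[(0.80)(-0.30) − (-0.35)(-0.15)] = 0.2925
  C_33 = (0.80)(0.80) − (-0.20)(-0.15) = 0.6100
det(I−A) = Σ_j (I−A)_1j·C_1j = (0.80)(0.5350) + (-0.20)(0.2100) + (-0.35)(0.2925) = 0.283625
adj(I−A) = Cᵀ =
  [ 0.5350   0.2825   0.3400]
  [ 0.2100   0.5350   0.2925]
  [ 0.2925   0.3400   0.6100]
(I − A)⁻¹ = adj(I−A) / det(I−A) ≈
  [   1.8863     0.9960     1.1988]
  [   0.7404     1.8863     1.0313]
  [   1.0313     1.1988     2.1507]
First solve x = (I − A)⁻¹ d = adj(I−A)·d / det(I−A); in particular x_D = (0.5350·200 + 0.2825·100 + 0.3400·100) / 0.283625 = 169.25 / 0.283625 ≈ 596.7387.
Intermediate flow from F to D: z_FD = a_FD · x_D = 0.15 × 169.25 / 0.283625 = 25.3875 / 0.283625 ≈ 89.51.

z_FD = 89.51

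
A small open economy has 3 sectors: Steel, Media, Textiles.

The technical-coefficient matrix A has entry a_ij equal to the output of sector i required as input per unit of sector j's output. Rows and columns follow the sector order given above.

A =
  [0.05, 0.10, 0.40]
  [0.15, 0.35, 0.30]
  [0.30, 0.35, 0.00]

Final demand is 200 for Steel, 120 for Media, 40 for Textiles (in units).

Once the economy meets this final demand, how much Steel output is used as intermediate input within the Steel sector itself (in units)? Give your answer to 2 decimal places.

z_11 = 18.92

I − A =
  [   0.95    -0.10    -0.40]
  [  -0.15     0.65    -0.30]
  [  -0.30    -0.35     1.00]
Cofactors of I−A, C_ij = (−1)^(i+j)·(minor ij) (rows/columns in the sector order above):
  C_11 = (0.65)(1.00) − (-0.30)(-0.35) = 0.5450
  C_12 = −[(-0.15)(1.00) − (-0.30)(-0.30)] = 0.2400
  C_13 = (-0.15)(-0.35) − (0.65)(-0.30) = 0.2475
  C_21 = −[(-0.10)(1.00) − (-0.40)(-0.35)] = 0.2400
  C_22 = (0.95)(1.00) − (-0.40)(-0.30) = 0.8300
  C_23 = −[(0.95)(-0.35) − (-0.10)(-0.30)] = 0.3625
  C_31 = (-0.10)(-0.30) − (-0.40)(0.65) = 0.2900
  C_32 = −[(0.95)(-0.30) − (-0.40)(-0.15)] = 0.3450
  C_33 = (0.95)(0.65) − (-0.10)(-0.15) = 0.6025
det(I−A) = Σ_j (I−A)_1j·C_1j = (0.95)(0.5450) + (-0.10)(0.2400) + (-0.40)(0.2475) = 0.39475
adj(I−A) = Cᵀ =
  [ 0.5450   0.2400   0.2900]
  [ 0.2400   0.8300   0.3450]
  [ 0.2475   0.3625   0.6025]
(I − A)⁻¹ = adj(I−A) / det(I−A) ≈
  [   1.3806     0.6080     0.7346]
  [   0.6080     2.1026     0.8740]
  [   0.6270     0.9183     1.5263]
First solve x = (I − A)⁻¹ d = adj(I−A)·d / det(I−A); in particular x_1 = (0.5450·200 + 0.2400·120 + 0.2900·40) / 0.39475 = 149.40 / 0.39475 ≈ 378.4674.
Intermediate flow from 1 to 1: z_11 = a_11 · x_1 = 0.05 × 149.40 / 0.39475 = 7.47 / 0.39475 ≈ 18.92.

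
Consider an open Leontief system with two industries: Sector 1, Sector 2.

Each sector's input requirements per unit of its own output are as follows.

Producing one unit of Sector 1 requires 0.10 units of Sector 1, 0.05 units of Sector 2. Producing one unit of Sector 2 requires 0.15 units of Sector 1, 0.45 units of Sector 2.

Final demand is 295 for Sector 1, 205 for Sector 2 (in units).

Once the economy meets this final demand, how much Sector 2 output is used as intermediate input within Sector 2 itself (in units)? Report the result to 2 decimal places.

z_22 = 183.92

I − A =
  [   0.90    -0.15]
  [  -0.05     0.55]
det(I−A) = (0.90)(0.55) − (-0.15)(-0.05) = 0.4875
adj(I−A) = [[0.55, 0.15], [0.05, 0.90]]
(I − A)⁻¹ = adj(I−A) / det(I−A) ≈
  [   1.1282     0.3077]
  [   0.1026     1.8462]
First solve x = (I − A)⁻¹ d = adj(I−A)·d / det(I−A); in particular x_2 = (0.05·295 + 0.90·205) / 0.4875 = 199.25 / 0.4875 ≈ 408.7179.
Intermediate flow from 2 to 2: z_22 = a_22 · x_2 = 0.45 × 199.25 / 0.4875 = 89.6625 / 0.4875 ≈ 183.92.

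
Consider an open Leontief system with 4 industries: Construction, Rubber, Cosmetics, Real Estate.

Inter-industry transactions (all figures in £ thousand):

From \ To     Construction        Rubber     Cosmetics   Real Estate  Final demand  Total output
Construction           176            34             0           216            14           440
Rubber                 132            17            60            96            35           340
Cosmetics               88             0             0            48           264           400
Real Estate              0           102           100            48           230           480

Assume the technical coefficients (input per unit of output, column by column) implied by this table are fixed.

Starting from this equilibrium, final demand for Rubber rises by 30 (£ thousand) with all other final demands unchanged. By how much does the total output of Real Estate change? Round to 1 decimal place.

Technical coefficients a_ij = z_ij / X_j:
  a_11 = 176/440 = 0.40, a_21 = 132/440 = 0.30, a_31 = 88/440 = 0.20, a_41 = 0/440 = 0.00
  a_12 = 34/340 = 0.10, a_22 = 17/340 = 0.05, a_32 = 0/340 = 0.00, a_42 = 102/340 = 0.30
  a_13 = 0/400 = 0.00, a_23 = 60/400 = 0.15, a_33 = 0/400 = 0.00, a_43 = 100/400 = 0.25
  a_14 = 216/480 = 0.45, a_24 = 96/480 = 0.20, a_34 = 48/480 = 0.10, a_44 = 48/480 = 0.10
I − A =
  [   0.60    -0.10     0.00    -0.45]
  [  -0.30     0.95    -0.15    -0.20]
  [  -0.20     0.00     1.00    -0.10]
  [   0.00    -0.30    -0.25     0.90]
Compute the cofactors C_ij = (−1)^(i+j)·(3×3 minor ij) of I−A; the adjugate is their transpose:
adj(I−A) = Cᵀ =
  [ 0.766750   0.222500   0.145625   0.449000]
  [ 0.299500   0.502500   0.144750   0.277500]
  [ 0.168000   0.063000   0.409500   0.143500]
  [ 0.146500   0.185000   0.162000   0.537000]
det(I−A) = Σ_j (I−A)_1j·C_1j = (0.60)(0.766750) + (-0.10)(0.299500) + (0.00)(0.168000) + (-0.45)(0.146500) = 0.364175
(I − A)⁻¹ = adj(I−A) / det(I−A) ≈
  [   2.1054     0.6110     0.3999     1.2329]
  [   0.8224     1.3798     0.3975     0.7620]
  [   0.4613     0.1730     1.1245     0.3940]
  [   0.4023     0.5080     0.4448     1.4746]
Δx = (I − A)⁻¹ Δd with Δd having +30 in the Rubber component and 0 elsewhere.
So Δx_4 = L_42 · (+30), where L_42 = adj(I−A)_42 / det(I−A) = 0.185000 / 0.364175.
Δx_4 = 0.185000 × (+30) / 0.364175 = 5.55 / 0.364175 ≈ 15.2.

Δx_4 = 15.2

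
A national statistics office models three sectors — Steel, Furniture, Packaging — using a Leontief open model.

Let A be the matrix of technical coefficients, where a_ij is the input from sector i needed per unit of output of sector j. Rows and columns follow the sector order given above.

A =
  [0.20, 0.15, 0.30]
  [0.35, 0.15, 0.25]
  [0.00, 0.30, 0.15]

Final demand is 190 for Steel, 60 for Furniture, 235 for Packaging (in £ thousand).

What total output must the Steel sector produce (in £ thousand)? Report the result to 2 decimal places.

x_1 = 463.51

I − A =
  [   0.80    -0.15    -0.30]
  [  -0.35     0.85    -0.25]
  [   0.00    -0.30     0.85]
Cofactors of I−A, C_ij = (−1)^(i+j)·(minor ij) (rows/columns in the sector order above):
  C_11 = (0.85)(0.85) − (-0.25)(-0.30) = 0.6475
  C_12 = −[(-0.35)(0.85) − (-0.25)(0.00)] = 0.2975
  C_13 = (-0.35)(-0.30) − (0.85)(0.00) = 0.1050
  C_21 = −[(-0.15)(0.85) − (-0.30)(-0.30)] = 0.2175
  C_22 = (0.80)(0.85) − (-0.30)(0.00) = 0.6800
  C_23 = −[(0.80)(-0.30) − (-0.15)(0.00)] = 0.2400
  C_31 = (-0.15)(-0.25) − (-0.30)(0.85) = 0.2925
  C_32 = −[(0.80)(-0.25) − (-0.30)(-0.35)] = 0.3050
  C_33 = (0.80)(0.85) − (-0.15)(-0.35) = 0.6275
det(I−A) = Σ_j (I−A)_1j·C_1j = (0.80)(0.6475) + (-0.15)(0.2975) + (-0.30)(0.1050) = 0.441875
adj(I−A) = Cᵀ =
  [ 0.6475   0.2175   0.2925]
  [ 0.2975   0.6800   0.3050]
  [ 0.1050   0.2400   0.6275]
(I − A)⁻¹ = adj(I−A) / det(I−A) ≈
  [   1.4653     0.4922     0.6620]
  [   0.6733     1.5389     0.6902]
  [   0.2376     0.5431     1.4201]
x = (I − A)⁻¹ d = adj(I−A)·d / det(I−A), with det(I−A) = 0.441875:
  x_1 = (0.6475·190 + 0.2175·60 + 0.2925·235) / 0.441875 = 204.8125 / 0.441875 ≈ 463.51
  x_2 = (0.2975·190 + 0.6800·60 + 0.3050·235) / 0.441875 = 169.00 / 0.441875 ≈ 382.46
  x_3 = (0.1050·190 + 0.2400·60 + 0.6275·235) / 0.441875 = 181.8125 / 0.441875 ≈ 411.46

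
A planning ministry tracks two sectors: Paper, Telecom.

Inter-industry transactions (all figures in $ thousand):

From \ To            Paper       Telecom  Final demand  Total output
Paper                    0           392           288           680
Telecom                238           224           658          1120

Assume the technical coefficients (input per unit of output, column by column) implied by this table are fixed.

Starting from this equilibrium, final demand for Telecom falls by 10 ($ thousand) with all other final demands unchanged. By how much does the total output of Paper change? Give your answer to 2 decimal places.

Technical coefficients a_ij = z_ij / X_j:
  a_11 = 0/680 = 0.00, a_21 = 238/680 = 0.35
  a_12 = 392/1120 = 0.35, a_22 = 224/1120 = 0.20
I − A =
  [   1.00    -0.35]
  [  -0.35     0.80]
det(I−A) = (1.00)(0.80) − (-0.35)(-0.35) = 0.6775
adj(I−A) = [[0.80, 0.35], [0.35, 1.00]]
(I − A)⁻¹ = adj(I−A) / det(I−A) ≈
  [   1.1808     0.5166]
  [   0.5166     1.4760]
Δx = (I − A)⁻¹ Δd with Δd having -10 in the Telecom component and 0 elsewhere.
So Δx_1 = L_12 · (-10), where L_12 = adj(I−A)_12 / det(I−A) = 0.35 / 0.6775.
Δx_1 = 0.35 × (-10) / 0.6775 = -3.50 / 0.6775 ≈ -5.17.

Δx_1 = -5.17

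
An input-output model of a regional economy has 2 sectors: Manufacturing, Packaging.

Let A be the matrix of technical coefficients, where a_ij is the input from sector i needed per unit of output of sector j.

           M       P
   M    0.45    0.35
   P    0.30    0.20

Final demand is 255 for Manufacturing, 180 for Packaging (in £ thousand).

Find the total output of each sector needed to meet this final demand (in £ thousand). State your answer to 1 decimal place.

I − A =
  [   0.55    -0.35]
  [  -0.30     0.80]
det(I−A) = (0.55)(0.80) − (-0.35)(-0.30) = 0.3350
adj(I−A) = [[0.80, 0.35], [0.30, 0.55]]
(I − A)⁻¹ = adj(I−A) / det(I−A) ≈
  [   2.3881     1.0448]
  [   0.8955     1.6418]
x = (I − A)⁻¹ d = adj(I−A)·d / det(I−A), with det(I−A) = 0.3350:
  x_M = (0.80·255 + 0.35·180) / 0.3350 = 267.00 / 0.3350 ≈ 797.0
  x_P = (0.30·255 + 0.55·180) / 0.3350 = 175.50 / 0.3350 ≈ 523.9

x_M = 797.0, x_P = 523.9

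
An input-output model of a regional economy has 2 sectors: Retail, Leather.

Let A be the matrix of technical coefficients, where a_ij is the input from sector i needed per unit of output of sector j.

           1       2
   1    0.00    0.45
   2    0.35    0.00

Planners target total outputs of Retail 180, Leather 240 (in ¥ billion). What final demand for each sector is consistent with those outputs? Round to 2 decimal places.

d_1 = 72.00, d_2 = 177.00

I − A =
  [   1.00    -0.45]
  [  -0.35     1.00]
d = (I − A) x:
  d_1 = (+1.00)·180 + (-0.45)·240 = 72.00
  d_2 = (-0.35)·180 + (+1.00)·240 = 177.00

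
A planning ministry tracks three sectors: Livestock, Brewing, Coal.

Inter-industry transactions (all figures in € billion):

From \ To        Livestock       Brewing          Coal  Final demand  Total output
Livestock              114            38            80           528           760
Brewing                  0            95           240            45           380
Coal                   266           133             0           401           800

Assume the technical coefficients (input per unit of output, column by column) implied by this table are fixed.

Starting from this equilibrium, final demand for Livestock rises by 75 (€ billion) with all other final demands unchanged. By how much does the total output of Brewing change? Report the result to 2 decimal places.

Δx_B = 15.40

Technical coefficients a_ij = z_ij / X_j:
  a_LL = 114/760 = 0.15, a_BL = 0/760 = 0.00, a_CL = 266/760 = 0.35
  a_LB = 38/380 = 0.10, a_BB = 95/380 = 0.25, a_CB = 133/380 = 0.35
  a_LC = 80/800 = 0.10, a_BC = 240/800 = 0.30, a_CC = 0/800 = 0.00
I − A =
  [   0.85    -0.10    -0.10]
  [   0.00     0.75    -0.30]
  [  -0.35    -0.35     1.00]
Cofactors of I−A, C_ij = (−1)^(i+j)·(minor ij) (rows/columns in the sector order above):
  C_11 = (0.75)(1.00) − (-0.30)(-0.35) = 0.6450
  C_12 = −[(0.00)(1.00) − (-0.30)(-0.35)] = 0.1050
  C_13 = (0.00)(-0.35) − (0.75)(-0.35) = 0.2625
  C_21 = −[(-0.10)(1.00) − (-0.10)(-0.35)] = 0.1350
  C_22 = (0.85)(1.00) − (-0.10)(-0.35) = 0.8150
  C_23 = −[(0.85)(-0.35) − (-0.10)(-0.35)] = 0.3325
  C_31 = (-0.10)(-0.30) − (-0.10)(0.75) = 0.1050
  C_32 = −[(0.85)(-0.30) − (-0.10)(0.00)] = 0.2550
  C_33 = (0.85)(0.75) − (-0.10)(0.00) = 0.6375
det(I−A) = Σ_j (I−A)_1j·C_1j = (0.85)(0.6450) + (-0.10)(0.1050) + (-0.10)(0.2625) = 0.5115
adj(I−A) = Cᵀ =
  [ 0.6450   0.1350   0.1050]
  [ 0.1050   0.8150   0.2550]
  [ 0.2625   0.3325   0.6375]
(I − A)⁻¹ = adj(I−A) / det(I−A) ≈
  [   1.2610     0.2639     0.2053]
  [   0.2053     1.5934     0.4985]
  [   0.5132     0.6500     1.2463]
Δx = (I − A)⁻¹ Δd with Δd having +75 in the Livestock component and 0 elsewhere.
So Δx_B = L_BL · (+75), where L_BL = adj(I−A)_BL / det(I−A) = 0.1050 / 0.5115.
Δx_B = 0.1050 × (+75) / 0.5115 = 7.875 / 0.5115 ≈ 15.40.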